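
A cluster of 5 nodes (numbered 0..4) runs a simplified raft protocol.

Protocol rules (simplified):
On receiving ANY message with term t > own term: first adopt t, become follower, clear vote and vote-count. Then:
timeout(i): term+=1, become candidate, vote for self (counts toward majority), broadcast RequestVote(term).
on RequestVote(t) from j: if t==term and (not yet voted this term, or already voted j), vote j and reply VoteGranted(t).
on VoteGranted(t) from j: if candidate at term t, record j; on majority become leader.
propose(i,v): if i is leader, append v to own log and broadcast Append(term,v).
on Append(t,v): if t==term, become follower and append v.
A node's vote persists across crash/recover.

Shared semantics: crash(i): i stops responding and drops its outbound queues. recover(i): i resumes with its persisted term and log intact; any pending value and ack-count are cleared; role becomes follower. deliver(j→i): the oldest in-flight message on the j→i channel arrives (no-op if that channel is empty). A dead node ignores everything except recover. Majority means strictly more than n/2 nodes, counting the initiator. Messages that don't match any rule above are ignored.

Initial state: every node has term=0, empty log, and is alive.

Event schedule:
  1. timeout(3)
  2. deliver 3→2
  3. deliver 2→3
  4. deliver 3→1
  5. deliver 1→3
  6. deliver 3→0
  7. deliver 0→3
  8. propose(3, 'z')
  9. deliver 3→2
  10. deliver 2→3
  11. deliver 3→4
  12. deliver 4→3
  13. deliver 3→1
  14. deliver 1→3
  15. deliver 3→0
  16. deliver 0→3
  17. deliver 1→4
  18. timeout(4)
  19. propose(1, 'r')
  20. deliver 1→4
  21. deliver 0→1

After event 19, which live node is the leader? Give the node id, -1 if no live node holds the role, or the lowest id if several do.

after 1 — timeout(3): n3:cand/t1/[-]
after 2 — deliver 3→2: n2:foll/t1/[-]
after 3 — deliver 2→3: ·
after 4 — deliver 3→1: n1:foll/t1/[-]
after 5 — deliver 1→3: n3:lead/t1/[-]
after 6 — deliver 3→0: n0:foll/t1/[-]
after 7 — deliver 0→3: ·
after 8 — propose(3,'z'): n3:lead/t1/[z]
after 9 — deliver 3→2: n2:foll/t1/[z]
after 10 — deliver 2→3: ·
after 11 — deliver 3→4: n4:foll/t1/[-]
after 12 — deliver 4→3: ·
after 13 — deliver 3→1: n1:foll/t1/[z]
after 14 — deliver 1→3: ·
after 15 — deliver 3→0: n0:foll/t1/[z]
after 16 — deliver 0→3: ·
after 17 — deliver 1→4: ·
after 18 — timeout(4): n4:cand/t2/[-]
after 19 — propose(1,'r'): ·

3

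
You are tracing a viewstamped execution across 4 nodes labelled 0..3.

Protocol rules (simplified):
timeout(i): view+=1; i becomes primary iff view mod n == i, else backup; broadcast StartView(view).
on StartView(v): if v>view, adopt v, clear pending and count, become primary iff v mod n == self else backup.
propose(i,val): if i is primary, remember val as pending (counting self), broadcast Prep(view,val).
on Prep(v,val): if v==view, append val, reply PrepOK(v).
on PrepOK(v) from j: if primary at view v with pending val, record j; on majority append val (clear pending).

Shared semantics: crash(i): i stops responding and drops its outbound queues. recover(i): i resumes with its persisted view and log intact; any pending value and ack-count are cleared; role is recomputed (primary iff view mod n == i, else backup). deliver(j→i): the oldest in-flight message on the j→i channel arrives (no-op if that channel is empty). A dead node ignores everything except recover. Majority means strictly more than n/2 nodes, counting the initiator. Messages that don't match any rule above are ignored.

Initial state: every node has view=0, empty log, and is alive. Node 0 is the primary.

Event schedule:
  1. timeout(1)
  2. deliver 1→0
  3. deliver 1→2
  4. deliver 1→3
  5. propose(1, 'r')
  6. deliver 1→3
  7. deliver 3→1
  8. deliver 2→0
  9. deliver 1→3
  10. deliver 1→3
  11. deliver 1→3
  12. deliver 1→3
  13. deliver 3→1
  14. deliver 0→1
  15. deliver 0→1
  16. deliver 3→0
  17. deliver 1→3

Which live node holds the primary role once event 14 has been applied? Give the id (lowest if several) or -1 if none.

step 1 timeout(1): 1={prim,v=1,log=-}
step 2 deliver 1→0: 0={back,v=1,log=-}
step 3 deliver 1→2: 2={back,v=1,log=-}
step 4 deliver 1→3: 3={back,v=1,log=-}
step 5 propose(1,'r'): —
step 6 deliver 1→3: 3={back,v=1,log=r}
step 7 deliver 3→1: —
step 8 deliver 2→0: —
step 9 deliver 1→3: —
step 10 deliver 1→3: —
step 11 deliver 1→3: —
step 12 deliver 1→3: —
step 13 deliver 3→1: —
step 14 deliver 0→1: —

1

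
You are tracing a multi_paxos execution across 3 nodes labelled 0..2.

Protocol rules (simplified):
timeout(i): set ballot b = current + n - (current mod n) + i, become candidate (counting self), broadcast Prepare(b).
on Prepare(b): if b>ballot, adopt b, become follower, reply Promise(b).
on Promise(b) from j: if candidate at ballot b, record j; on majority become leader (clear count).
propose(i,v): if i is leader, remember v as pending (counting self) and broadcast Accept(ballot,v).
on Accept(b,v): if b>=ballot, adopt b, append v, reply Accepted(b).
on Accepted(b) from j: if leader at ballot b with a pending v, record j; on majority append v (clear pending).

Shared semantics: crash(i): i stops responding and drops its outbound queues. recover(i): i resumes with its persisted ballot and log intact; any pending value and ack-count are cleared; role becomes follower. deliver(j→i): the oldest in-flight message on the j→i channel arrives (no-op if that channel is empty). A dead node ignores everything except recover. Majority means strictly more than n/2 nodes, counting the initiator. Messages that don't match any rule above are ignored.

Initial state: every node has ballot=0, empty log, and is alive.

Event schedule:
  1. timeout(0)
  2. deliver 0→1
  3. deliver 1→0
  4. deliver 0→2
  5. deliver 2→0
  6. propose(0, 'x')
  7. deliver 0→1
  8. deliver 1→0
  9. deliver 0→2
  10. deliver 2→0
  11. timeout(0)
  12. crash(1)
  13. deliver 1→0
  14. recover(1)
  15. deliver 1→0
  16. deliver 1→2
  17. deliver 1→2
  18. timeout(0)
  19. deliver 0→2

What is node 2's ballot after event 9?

[1] timeout(0) → N0(cand b3 [-])
[2] deliver 0→1 → N1(foll b3 [-])
[3] deliver 1→0 → N0(lead b3 [-])
[4] deliver 0→2 → N2(foll b3 [-])
[5] deliver 2→0 → ∅
[6] propose(0,'x') → ∅
[7] deliver 0→1 → N1(foll b3 [x])
[8] deliver 1→0 → N0(lead b3 [x])
[9] deliver 0→2 → N2(foll b3 [x])

3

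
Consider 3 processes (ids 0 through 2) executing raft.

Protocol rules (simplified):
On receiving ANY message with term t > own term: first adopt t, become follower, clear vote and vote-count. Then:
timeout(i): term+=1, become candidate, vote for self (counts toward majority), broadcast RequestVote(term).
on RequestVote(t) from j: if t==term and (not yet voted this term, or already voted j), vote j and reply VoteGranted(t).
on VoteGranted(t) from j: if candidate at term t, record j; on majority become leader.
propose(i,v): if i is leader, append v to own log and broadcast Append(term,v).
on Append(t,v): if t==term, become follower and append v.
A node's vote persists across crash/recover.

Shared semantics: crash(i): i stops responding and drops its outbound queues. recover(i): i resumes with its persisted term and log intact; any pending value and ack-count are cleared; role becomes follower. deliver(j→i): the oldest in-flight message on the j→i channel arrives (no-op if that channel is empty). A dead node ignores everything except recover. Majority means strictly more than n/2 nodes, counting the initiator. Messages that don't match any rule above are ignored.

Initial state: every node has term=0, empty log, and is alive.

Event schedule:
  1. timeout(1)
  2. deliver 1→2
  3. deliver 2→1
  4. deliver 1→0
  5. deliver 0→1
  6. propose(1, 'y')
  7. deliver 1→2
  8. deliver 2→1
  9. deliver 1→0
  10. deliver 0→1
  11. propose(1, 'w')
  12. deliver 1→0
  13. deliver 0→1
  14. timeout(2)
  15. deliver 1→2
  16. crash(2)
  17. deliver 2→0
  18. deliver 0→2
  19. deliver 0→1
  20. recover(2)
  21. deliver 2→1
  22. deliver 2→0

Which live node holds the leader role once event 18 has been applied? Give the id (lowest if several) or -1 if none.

1

e1 timeout(1): 1[cand,t=1,-]
e2 deliver 1→2: 2[foll,t=1,-]
e3 deliver 2→1: 1[lead,t=1,-]
e4 deliver 1→0: 0[foll,t=1,-]
e5 deliver 0→1: ·
e6 propose(1,'y'): 1[lead,t=1,y]
e7 deliver 1→2: 2[foll,t=1,y]
e8 deliver 2→1: ·
e9 deliver 1→0: 0[foll,t=1,y]
e10 deliver 0→1: ·
e11 propose(1,'w'): 1[lead,t=1,y,w]
e12 deliver 1→0: 0[foll,t=1,y,w]
e13 deliver 0→1: ·
e14 timeout(2): 2[cand,t=2,y]
e15 deliver 1→2: ·
e16 crash(2): 2[✗cand,t=2,y]
e17 deliver 2→0: ·
e18 deliver 0→2: ·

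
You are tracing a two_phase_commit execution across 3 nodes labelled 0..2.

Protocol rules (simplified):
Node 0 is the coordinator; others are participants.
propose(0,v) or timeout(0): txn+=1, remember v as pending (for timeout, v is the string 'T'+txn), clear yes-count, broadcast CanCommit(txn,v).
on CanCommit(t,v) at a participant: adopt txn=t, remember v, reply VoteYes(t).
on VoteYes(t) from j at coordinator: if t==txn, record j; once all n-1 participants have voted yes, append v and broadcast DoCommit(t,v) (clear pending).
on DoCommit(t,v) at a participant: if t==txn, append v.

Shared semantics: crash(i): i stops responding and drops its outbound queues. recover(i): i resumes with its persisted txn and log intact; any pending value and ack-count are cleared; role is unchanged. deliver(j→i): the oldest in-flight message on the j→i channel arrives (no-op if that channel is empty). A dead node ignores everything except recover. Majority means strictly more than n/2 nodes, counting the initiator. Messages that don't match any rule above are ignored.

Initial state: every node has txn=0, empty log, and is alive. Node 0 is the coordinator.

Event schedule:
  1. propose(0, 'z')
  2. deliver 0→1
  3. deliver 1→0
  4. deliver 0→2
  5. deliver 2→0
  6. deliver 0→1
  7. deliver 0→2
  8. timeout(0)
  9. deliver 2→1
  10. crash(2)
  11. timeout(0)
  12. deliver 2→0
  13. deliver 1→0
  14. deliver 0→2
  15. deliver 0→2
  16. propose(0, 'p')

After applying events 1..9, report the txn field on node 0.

e1 propose(0,'z'): 0[coor,t=1,-]
e2 deliver 0→1: 1[part,t=1,-]
e3 deliver 1→0: ·
e4 deliver 0→2: 2[part,t=1,-]
e5 deliver 2→0: 0[coor,t=1,z]
e6 deliver 0→1: 1[part,t=1,z]
e7 deliver 0→2: 2[part,t=1,z]
e8 timeout(0): 0[coor,t=2,z]
e9 deliver 2→1: ·

2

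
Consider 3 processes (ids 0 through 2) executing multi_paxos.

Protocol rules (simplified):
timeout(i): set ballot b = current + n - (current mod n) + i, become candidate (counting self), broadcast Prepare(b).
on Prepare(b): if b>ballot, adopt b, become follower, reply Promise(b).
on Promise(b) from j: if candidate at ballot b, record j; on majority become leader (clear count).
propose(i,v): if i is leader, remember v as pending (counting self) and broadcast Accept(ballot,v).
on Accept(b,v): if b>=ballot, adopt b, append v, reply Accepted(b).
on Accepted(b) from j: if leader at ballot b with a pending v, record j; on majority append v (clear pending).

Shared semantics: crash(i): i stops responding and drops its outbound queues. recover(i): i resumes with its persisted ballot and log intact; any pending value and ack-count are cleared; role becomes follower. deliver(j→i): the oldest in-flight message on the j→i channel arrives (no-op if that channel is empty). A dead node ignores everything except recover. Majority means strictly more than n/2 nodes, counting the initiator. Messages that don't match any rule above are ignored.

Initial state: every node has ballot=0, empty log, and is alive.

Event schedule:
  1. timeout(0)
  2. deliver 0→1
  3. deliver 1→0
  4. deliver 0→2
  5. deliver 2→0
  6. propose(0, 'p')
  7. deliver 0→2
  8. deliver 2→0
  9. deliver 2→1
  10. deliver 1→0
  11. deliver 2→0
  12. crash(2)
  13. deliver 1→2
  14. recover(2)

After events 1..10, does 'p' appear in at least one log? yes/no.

yes

step 1 timeout(0): 0={cand,b=3,log=-}
step 2 deliver 0→1: 1={foll,b=3,log=-}
step 3 deliver 1→0: 0={lead,b=3,log=-}
step 4 deliver 0→2: 2={foll,b=3,log=-}
step 5 deliver 2→0: —
step 6 propose(0,'p'): —
step 7 deliver 0→2: 2={foll,b=3,log=p}
step 8 deliver 2→0: 0={lead,b=3,log=p}
step 9 deliver 2→1: —
step 10 deliver 1→0: —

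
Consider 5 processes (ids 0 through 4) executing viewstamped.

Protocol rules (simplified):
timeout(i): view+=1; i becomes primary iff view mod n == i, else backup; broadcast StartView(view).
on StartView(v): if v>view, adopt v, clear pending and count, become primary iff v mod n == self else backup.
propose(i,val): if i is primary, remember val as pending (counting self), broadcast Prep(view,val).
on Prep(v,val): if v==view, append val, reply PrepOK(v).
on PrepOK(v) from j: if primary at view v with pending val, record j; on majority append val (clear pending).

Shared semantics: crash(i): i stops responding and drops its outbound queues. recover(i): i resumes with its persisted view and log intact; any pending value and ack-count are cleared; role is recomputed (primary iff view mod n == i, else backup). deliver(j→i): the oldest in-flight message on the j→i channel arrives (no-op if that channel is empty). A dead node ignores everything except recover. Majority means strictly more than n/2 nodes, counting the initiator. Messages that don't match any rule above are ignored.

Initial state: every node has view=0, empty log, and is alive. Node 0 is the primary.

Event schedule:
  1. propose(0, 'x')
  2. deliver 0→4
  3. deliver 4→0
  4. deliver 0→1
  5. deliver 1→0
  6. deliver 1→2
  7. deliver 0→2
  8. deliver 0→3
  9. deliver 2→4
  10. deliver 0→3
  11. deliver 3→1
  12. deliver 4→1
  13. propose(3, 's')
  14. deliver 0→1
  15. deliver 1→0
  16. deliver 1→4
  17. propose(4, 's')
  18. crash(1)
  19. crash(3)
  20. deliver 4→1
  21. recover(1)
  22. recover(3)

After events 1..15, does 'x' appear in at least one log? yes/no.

1. propose(0,'x'):  nop
2. deliver 0→4:  <4:back v0 x>
3. deliver 4→0:  nop
4. deliver 0→1:  <1:back v0 x>
5. deliver 1→0:  <0:prim v0 x>
6. deliver 1→2:  nop
7. deliver 0→2:  <2:back v0 x>
8. deliver 0→3:  <3:back v0 x>
9. deliver 2→4:  nop
10. deliver 0→3:  nop
11. deliver 3→1:  nop
12. deliver 4→1:  nop
13. propose(3,'s'):  nop
14. deliver 0→1:  nop
15. deliver 1→0:  nop

yes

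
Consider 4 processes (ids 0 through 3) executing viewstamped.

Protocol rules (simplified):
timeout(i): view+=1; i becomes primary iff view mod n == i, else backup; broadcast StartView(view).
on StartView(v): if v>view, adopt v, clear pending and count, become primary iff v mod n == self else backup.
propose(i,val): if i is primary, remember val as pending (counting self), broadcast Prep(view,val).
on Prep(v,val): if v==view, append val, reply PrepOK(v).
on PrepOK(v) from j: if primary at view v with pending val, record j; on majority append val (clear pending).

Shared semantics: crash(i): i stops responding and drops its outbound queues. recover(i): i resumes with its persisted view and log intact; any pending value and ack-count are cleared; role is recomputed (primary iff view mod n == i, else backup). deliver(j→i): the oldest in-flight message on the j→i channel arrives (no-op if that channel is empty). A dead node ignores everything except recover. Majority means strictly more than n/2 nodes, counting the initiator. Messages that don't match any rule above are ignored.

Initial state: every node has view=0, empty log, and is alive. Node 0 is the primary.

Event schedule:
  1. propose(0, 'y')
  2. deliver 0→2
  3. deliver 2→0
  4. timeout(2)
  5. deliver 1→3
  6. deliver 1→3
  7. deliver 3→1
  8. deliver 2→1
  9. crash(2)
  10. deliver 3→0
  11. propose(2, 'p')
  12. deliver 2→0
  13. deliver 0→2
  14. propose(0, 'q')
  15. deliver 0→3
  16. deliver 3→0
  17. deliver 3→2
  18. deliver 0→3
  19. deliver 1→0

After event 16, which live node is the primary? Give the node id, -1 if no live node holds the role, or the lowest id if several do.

0

after 1 — propose(0,'y'): ·
after 2 — deliver 0→2: n2:back/v0/[y]
after 3 — deliver 2→0: ·
after 4 — timeout(2): n2:back/v1/[y]
after 5 — deliver 1→3: ·
after 6 — deliver 1→3: ·
after 7 — deliver 3→1: ·
after 8 — deliver 2→1: n1:prim/v1/[-]
after 9 — crash(2): n2:✗back/v1/[y]
after 10 — deliver 3→0: ·
after 11 — propose(2,'p'): ·
after 12 — deliver 2→0: ·
after 13 — deliver 0→2: ·
after 14 — propose(0,'q'): ·
after 15 — deliver 0→3: n3:back/v0/[y]
after 16 — deliver 3→0: ·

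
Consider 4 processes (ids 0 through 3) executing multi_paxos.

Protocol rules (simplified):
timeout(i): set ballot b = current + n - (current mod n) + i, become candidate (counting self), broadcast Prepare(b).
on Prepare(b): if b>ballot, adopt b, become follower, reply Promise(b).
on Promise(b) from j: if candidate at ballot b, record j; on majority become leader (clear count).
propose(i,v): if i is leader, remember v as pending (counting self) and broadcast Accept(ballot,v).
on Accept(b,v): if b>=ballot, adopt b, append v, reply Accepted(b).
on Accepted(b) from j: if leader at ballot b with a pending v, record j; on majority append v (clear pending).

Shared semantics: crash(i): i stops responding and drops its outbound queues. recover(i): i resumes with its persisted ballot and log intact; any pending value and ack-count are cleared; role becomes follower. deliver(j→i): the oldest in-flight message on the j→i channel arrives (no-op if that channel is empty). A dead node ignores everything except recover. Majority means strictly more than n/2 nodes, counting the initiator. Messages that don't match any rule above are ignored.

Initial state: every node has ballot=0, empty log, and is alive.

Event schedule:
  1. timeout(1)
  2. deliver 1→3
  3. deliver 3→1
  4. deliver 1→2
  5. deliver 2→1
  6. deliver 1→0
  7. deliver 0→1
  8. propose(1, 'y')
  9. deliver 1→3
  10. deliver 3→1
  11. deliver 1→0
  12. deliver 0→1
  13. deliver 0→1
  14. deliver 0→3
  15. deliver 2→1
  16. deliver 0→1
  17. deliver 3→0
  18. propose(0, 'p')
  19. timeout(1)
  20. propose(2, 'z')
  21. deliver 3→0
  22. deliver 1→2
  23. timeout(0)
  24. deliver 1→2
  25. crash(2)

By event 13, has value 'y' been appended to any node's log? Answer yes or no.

1. timeout(1):  <1:cand b5 ->
2. deliver 1→3:  <3:foll b5 ->
3. deliver 3→1:  nop
4. deliver 1→2:  <2:foll b5 ->
5. deliver 2→1:  <1:lead b5 ->
6. deliver 1→0:  <0:foll b5 ->
7. deliver 0→1:  nop
8. propose(1,'y'):  nop
9. deliver 1→3:  <3:foll b5 y>
10. deliver 3→1:  nop
11. deliver 1→0:  <0:foll b5 y>
12. deliver 0→1:  <1:lead b5 y>
13. deliver 0→1:  nop

yes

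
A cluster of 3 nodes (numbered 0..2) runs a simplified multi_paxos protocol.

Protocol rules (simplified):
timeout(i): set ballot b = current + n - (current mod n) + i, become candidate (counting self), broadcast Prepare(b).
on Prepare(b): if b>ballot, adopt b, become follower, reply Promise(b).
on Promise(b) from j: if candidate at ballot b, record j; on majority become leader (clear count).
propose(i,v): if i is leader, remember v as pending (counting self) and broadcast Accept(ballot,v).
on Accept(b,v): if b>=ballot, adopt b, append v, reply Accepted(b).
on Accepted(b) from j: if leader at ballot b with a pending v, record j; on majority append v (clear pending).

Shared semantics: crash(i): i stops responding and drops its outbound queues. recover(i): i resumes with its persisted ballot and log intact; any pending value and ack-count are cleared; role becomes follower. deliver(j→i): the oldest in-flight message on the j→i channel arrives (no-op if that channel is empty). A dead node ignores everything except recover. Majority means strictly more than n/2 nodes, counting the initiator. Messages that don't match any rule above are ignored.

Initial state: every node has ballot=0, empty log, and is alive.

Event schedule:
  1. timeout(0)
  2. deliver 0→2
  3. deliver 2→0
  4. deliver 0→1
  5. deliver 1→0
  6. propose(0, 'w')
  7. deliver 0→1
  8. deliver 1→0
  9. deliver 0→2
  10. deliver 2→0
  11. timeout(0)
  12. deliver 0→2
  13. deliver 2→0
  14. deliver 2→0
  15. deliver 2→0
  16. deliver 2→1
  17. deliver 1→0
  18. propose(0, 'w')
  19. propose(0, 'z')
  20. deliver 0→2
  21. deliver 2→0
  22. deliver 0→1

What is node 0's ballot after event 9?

3

[1] timeout(0) → N0(cand b3 [-])
[2] deliver 0→2 → N2(foll b3 [-])
[3] deliver 2→0 → N0(lead b3 [-])
[4] deliver 0→1 → N1(foll b3 [-])
[5] deliver 1→0 → ∅
[6] propose(0,'w') → ∅
[7] deliver 0→1 → N1(foll b3 [w])
[8] deliver 1→0 → N0(lead b3 [w])
[9] deliver 0→2 → N2(foll b3 [w])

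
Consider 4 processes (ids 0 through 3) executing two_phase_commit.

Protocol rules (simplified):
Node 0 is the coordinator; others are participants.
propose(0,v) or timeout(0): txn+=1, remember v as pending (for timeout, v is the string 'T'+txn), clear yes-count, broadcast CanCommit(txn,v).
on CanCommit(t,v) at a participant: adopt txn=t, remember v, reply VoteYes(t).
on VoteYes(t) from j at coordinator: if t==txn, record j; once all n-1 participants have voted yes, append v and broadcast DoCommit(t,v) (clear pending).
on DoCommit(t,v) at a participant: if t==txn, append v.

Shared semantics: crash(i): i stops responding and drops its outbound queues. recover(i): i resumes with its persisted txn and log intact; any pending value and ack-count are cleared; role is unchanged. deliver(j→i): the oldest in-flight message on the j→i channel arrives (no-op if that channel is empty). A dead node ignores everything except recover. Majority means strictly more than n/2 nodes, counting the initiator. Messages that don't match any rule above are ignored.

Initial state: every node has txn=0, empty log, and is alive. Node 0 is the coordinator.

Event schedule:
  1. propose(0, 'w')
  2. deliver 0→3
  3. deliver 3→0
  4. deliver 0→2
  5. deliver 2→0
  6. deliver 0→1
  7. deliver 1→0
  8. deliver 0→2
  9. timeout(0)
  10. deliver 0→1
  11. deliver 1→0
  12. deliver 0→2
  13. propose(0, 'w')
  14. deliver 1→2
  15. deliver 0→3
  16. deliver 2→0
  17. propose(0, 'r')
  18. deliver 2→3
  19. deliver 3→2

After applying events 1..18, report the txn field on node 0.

1. propose(0,'w'):  <0:coor t1 ->
2. deliver 0→3:  <3:part t1 ->
3. deliver 3→0:  nop
4. deliver 0→2:  <2:part t1 ->
5. deliver 2→0:  nop
6. deliver 0→1:  <1:part t1 ->
7. deliver 1→0:  <0:coor t1 w>
8. deliver 0→2:  <2:part t1 w>
9. timeout(0):  <0:coor t2 w>
10. deliver 0→1:  <1:part t1 w>
11. deliver 1→0:  nop
12. deliver 0→2:  <2:part t2 w>
13. propose(0,'w'):  <0:coor t3 w>
14. deliver 1→2:  nop
15. deliver 0→3:  <3:part t1 w>
16. deliver 2→0:  nop
17. propose(0,'r'):  <0:coor t4 w>
18. deliver 2→3:  nop

4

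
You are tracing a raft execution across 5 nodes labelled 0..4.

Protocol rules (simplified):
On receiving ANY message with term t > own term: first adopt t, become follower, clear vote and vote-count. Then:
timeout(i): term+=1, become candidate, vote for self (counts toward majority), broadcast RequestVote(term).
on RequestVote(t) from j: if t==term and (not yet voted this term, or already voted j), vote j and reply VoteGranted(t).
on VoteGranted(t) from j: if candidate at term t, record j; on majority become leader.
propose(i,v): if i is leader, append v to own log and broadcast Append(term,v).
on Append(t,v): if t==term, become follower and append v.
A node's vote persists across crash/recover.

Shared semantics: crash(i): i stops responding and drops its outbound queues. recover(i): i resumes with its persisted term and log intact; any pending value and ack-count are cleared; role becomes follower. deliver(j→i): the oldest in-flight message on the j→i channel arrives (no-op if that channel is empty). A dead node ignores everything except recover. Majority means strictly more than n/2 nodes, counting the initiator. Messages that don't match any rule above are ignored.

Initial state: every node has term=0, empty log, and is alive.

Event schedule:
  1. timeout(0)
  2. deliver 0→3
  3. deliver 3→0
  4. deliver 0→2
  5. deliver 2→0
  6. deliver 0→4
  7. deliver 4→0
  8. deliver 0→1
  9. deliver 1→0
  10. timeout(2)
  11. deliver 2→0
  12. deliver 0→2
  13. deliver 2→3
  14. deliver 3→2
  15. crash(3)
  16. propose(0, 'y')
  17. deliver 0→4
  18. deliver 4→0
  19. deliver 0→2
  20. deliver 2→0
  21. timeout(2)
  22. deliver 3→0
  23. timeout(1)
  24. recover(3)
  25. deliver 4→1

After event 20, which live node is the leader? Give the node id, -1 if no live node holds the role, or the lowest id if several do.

2

[1] timeout(0) → N0(cand t1 [-])
[2] deliver 0→3 → N3(foll t1 [-])
[3] deliver 3→0 → ∅
[4] deliver 0→2 → N2(foll t1 [-])
[5] deliver 2→0 → N0(lead t1 [-])
[6] deliver 0→4 → N4(foll t1 [-])
[7] deliver 4→0 → ∅
[8] deliver 0→1 → N1(foll t1 [-])
[9] deliver 1→0 → ∅
[10] timeout(2) → N2(cand t2 [-])
[11] deliver 2→0 → N0(foll t2 [-])
[12] deliver 0→2 → ∅
[13] deliver 2→3 → N3(foll t2 [-])
[14] deliver 3→2 → N2(lead t2 [-])
[15] crash(3) → N3(✗foll t2 [-])
[16] propose(0,'y') → ∅
[17] deliver 0→4 → ∅
[18] deliver 4→0 → ∅
[19] deliver 0→2 → ∅
[20] deliver 2→0 → ∅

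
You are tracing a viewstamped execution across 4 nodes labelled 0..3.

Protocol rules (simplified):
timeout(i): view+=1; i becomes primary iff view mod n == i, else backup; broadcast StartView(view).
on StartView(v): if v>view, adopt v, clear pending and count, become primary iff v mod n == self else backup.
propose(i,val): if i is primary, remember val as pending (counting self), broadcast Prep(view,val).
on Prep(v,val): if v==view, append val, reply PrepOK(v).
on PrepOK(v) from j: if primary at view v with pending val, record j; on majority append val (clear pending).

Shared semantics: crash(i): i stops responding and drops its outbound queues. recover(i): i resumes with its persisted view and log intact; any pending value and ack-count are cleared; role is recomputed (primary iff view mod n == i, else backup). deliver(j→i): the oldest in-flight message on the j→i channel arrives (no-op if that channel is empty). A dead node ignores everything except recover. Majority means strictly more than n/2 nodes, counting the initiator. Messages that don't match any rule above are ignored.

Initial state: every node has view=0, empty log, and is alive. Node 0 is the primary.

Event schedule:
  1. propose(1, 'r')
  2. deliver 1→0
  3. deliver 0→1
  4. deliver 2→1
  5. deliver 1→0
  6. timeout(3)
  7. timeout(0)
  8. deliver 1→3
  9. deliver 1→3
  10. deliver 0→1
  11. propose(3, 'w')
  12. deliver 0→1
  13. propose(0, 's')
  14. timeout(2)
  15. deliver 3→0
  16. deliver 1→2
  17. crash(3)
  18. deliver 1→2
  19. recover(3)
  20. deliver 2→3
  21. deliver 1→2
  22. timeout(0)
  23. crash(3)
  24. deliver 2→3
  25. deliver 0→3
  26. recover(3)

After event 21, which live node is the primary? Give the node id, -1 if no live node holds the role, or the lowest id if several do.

step 1 propose(1,'r'): —
step 2 deliver 1→0: —
step 3 deliver 0→1: —
step 4 deliver 2→1: —
step 5 deliver 1→0: —
step 6 timeout(3): 3={back,v=1,log=-}
step 7 timeout(0): 0={back,v=1,log=-}
step 8 deliver 1→3: —
step 9 deliver 1→3: —
step 10 deliver 0→1: 1={prim,v=1,log=-}
step 11 propose(3,'w'): —
step 12 deliver 0→1: —
step 13 propose(0,'s'): —
step 14 timeout(2): 2={back,v=1,log=-}
step 15 deliver 3→0: —
step 16 deliver 1→2: —
step 17 crash(3): 3={✗back,v=1,log=-}
step 18 deliver 1→2: —
step 19 recover(3): 3={back,v=1,log=-}
step 20 deliver 2→3: —
step 21 deliver 1→2: —

1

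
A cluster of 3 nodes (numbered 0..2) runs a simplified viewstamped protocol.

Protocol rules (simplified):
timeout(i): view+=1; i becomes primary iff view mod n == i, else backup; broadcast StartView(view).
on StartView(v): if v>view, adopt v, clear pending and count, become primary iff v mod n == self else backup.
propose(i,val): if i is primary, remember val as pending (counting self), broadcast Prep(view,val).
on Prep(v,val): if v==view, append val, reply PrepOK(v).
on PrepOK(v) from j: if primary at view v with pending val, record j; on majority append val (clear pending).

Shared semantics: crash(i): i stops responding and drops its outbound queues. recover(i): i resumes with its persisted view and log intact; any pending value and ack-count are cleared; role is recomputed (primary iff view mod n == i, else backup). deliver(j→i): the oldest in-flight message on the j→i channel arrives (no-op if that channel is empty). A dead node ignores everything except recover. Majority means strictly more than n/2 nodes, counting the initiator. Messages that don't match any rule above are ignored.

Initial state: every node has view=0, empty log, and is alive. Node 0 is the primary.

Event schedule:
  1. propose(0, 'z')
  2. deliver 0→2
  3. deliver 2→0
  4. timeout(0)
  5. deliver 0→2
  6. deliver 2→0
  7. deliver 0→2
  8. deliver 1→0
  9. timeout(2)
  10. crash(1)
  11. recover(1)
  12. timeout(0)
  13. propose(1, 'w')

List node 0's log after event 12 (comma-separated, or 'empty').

e1 propose(0,'z'): ·
e2 deliver 0→2: 2[back,v=0,z]
e3 deliver 2→0: 0[prim,v=0,z]
e4 timeout(0): 0[back,v=1,z]
e5 deliver 0→2: 2[back,v=1,z]
e6 deliver 2→0: ·
e7 deliver 0→2: ·
e8 deliver 1→0: ·
e9 timeout(2): 2[prim,v=2,z]
e10 crash(1): 1[✗back,v=0,-]
e11 recover(1): 1[back,v=0,-]
e12 timeout(0): 0[back,v=2,z]

z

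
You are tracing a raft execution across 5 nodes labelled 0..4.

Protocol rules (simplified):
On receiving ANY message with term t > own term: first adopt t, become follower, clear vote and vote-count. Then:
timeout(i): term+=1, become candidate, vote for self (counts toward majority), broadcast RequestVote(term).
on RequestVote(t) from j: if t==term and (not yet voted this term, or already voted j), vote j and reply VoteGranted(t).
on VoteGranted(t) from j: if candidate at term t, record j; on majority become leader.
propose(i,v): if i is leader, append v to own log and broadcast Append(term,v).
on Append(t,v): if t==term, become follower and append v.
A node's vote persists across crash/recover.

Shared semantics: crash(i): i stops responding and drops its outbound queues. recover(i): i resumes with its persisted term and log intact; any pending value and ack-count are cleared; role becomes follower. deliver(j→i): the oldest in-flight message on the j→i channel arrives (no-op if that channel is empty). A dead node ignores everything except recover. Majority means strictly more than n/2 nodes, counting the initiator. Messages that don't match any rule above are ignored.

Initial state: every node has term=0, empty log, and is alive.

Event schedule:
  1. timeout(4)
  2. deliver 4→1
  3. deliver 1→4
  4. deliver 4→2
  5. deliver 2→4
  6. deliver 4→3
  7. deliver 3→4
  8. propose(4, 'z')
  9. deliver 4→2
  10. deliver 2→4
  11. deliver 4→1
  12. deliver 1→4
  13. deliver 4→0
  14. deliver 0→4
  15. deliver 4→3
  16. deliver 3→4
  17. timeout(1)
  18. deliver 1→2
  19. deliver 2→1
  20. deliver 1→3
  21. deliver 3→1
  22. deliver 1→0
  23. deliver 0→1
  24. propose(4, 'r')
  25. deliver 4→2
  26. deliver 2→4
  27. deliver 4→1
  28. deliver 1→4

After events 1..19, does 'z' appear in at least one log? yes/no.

yes

after 1 — timeout(4): n4:cand/t1/[-]
after 2 — deliver 4→1: n1:foll/t1/[-]
after 3 — deliver 1→4: ·
after 4 — deliver 4→2: n2:foll/t1/[-]
after 5 — deliver 2→4: n4:lead/t1/[-]
after 6 — deliver 4→3: n3:foll/t1/[-]
after 7 — deliver 3→4: ·
after 8 — propose(4,'z'): n4:lead/t1/[z]
after 9 — deliver 4→2: n2:foll/t1/[z]
after 10 — deliver 2→4: ·
after 11 — deliver 4→1: n1:foll/t1/[z]
after 12 — deliver 1→4: ·
after 13 — deliver 4→0: n0:foll/t1/[-]
after 14 — deliver 0→4: ·
after 15 — deliver 4→3: n3:foll/t1/[z]
after 16 — deliver 3→4: ·
after 17 — timeout(1): n1:cand/t2/[z]
after 18 — deliver 1→2: n2:foll/t2/[z]
after 19 — deliver 2→1: ·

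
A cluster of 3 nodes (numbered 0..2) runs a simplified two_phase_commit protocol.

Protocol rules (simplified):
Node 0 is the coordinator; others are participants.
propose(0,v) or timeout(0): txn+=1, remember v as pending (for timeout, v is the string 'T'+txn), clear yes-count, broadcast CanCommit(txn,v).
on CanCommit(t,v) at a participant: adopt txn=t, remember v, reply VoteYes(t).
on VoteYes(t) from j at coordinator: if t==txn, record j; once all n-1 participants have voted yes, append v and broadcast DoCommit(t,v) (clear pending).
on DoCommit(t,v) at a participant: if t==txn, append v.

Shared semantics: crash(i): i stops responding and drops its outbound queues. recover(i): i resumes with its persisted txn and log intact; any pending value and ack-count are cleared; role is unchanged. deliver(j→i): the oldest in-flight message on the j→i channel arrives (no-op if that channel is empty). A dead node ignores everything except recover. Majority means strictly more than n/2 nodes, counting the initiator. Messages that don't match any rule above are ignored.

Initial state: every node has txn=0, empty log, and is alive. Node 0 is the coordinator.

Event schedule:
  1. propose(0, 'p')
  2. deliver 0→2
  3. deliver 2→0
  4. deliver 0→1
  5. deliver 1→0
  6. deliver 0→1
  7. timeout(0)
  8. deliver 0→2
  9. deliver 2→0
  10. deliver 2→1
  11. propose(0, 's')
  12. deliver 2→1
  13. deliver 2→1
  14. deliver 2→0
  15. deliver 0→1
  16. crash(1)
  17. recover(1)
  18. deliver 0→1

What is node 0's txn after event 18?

3

1. propose(0,'p'):  <0:coor t1 ->
2. deliver 0→2:  <2:part t1 ->
3. deliver 2→0:  nop
4. deliver 0→1:  <1:part t1 ->
5. deliver 1→0:  <0:coor t1 p>
6. deliver 0→1:  <1:part t1 p>
7. timeout(0):  <0:coor t2 p>
8. deliver 0→2:  <2:part t1 p>
9. deliver 2→0:  nop
10. deliver 2→1:  nop
11. propose(0,'s'):  <0:coor t3 p>
12. deliver 2→1:  nop
13. deliver 2→1:  nop
14. deliver 2→0:  nop
15. deliver 0→1:  <1:part t2 p>
16. crash(1):  <1:✗part t2 p>
17. recover(1):  <1:part t2 p>
18. deliver 0→1:  <1:part t3 p>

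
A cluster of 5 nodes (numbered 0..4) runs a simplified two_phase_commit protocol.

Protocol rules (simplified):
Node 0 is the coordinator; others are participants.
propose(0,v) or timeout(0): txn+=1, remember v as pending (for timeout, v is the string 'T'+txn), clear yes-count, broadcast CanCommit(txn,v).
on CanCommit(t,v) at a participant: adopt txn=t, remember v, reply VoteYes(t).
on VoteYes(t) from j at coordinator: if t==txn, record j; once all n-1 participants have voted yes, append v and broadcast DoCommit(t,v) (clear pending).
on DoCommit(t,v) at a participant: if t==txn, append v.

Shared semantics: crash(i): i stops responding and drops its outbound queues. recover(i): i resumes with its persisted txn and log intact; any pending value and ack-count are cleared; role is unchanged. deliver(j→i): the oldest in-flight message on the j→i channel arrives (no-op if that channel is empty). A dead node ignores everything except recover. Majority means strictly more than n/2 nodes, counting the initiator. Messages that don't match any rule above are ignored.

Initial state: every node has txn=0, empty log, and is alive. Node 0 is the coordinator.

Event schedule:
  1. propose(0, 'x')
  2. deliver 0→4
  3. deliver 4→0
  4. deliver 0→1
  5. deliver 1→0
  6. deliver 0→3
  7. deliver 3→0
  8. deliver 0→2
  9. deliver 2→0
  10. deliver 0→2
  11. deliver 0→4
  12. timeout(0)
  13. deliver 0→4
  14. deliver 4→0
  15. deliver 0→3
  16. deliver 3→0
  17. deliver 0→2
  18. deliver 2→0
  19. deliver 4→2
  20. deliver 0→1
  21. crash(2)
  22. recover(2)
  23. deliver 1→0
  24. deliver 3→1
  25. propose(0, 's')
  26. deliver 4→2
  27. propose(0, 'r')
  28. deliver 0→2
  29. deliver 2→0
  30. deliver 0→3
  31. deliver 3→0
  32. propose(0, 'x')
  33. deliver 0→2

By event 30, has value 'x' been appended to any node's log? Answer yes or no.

yes

e1 propose(0,'x'): 0[coor,t=1,-]
e2 deliver 0→4: 4[part,t=1,-]
e3 deliver 4→0: ·
e4 deliver 0→1: 1[part,t=1,-]
e5 deliver 1→0: ·
e6 deliver 0→3: 3[part,t=1,-]
e7 deliver 3→0: ·
e8 deliver 0→2: 2[part,t=1,-]
e9 deliver 2→0: 0[coor,t=1,x]
e10 deliver 0→2: 2[part,t=1,x]
e11 deliver 0→4: 4[part,t=1,x]
e12 timeout(0): 0[coor,t=2,x]
e13 deliver 0→4: 4[part,t=2,x]
e14 deliver 4→0: ·
e15 deliver 0→3: 3[part,t=1,x]
e16 deliver 3→0: ·
e17 deliver 0→2: 2[part,t=2,x]
e18 deliver 2→0: ·
e19 deliver 4→2: ·
e20 deliver 0→1: 1[part,t=1,x]
e21 crash(2): 2[✗part,t=2,x]
e22 recover(2): 2[part,t=2,x]
e23 deliver 1→0: ·
e24 deliver 3→1: ·
e25 propose(0,'s'): 0[coor,t=3,x]
e26 deliver 4→2: ·
e27 propose(0,'r'): 0[coor,t=4,x]
e28 deliver 0→2: 2[part,t=3,x]
e29 deliver 2→0: ·
e30 deliver 0→3: 3[part,t=2,x]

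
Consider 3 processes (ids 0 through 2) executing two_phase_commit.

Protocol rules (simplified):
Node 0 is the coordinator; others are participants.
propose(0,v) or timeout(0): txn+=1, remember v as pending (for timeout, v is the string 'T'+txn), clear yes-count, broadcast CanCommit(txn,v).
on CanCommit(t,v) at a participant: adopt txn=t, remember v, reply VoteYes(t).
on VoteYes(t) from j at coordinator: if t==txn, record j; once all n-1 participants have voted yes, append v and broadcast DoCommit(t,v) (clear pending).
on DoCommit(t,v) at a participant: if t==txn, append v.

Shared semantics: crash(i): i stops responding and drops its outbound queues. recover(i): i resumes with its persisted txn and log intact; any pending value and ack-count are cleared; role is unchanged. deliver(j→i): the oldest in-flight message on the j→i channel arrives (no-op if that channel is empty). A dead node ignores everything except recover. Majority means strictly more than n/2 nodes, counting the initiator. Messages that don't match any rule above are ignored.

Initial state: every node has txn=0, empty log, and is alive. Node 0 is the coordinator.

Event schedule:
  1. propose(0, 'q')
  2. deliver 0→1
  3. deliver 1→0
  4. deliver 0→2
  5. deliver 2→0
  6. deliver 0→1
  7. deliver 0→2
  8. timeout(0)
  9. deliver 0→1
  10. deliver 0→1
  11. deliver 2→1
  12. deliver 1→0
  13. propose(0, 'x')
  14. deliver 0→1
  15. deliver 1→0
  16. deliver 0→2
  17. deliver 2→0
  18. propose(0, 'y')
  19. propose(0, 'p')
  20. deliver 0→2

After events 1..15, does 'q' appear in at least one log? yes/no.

after 1 — propose(0,'q'): n0:coor/t1/[-]
after 2 — deliver 0→1: n1:part/t1/[-]
after 3 — deliver 1→0: ·
after 4 — deliver 0→2: n2:part/t1/[-]
after 5 — deliver 2→0: n0:coor/t1/[q]
after 6 — deliver 0→1: n1:part/t1/[q]
after 7 — deliver 0→2: n2:part/t1/[q]
after 8 — timeout(0): n0:coor/t2/[q]
after 9 — deliver 0→1: n1:part/t2/[q]
after 10 — deliver 0→1: ·
after 11 — deliver 2→1: ·
after 12 — deliver 1→0: ·
after 13 — propose(0,'x'): n0:coor/t3/[q]
after 14 — deliver 0→1: n1:part/t3/[q]
after 15 — deliver 1→0: ·

yes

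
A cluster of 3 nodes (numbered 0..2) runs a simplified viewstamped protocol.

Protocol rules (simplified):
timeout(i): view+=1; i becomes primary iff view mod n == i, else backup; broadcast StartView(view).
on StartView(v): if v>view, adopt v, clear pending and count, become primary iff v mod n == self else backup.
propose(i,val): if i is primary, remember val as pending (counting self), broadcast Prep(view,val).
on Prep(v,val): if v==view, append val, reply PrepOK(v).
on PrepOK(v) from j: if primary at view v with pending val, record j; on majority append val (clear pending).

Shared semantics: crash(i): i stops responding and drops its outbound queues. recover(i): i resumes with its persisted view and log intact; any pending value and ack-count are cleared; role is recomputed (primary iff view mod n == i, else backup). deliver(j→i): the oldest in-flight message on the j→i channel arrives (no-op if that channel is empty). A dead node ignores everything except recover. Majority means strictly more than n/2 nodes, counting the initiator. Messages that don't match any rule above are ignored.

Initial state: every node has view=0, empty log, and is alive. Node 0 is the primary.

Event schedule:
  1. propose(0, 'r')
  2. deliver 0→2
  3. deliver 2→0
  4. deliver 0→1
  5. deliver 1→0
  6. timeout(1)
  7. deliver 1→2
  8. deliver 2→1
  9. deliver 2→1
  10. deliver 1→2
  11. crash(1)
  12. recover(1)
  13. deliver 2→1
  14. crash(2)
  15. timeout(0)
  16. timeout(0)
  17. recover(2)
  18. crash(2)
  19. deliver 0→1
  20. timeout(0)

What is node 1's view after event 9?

1. propose(0,'r'):  nop
2. deliver 0→2:  <2:back v0 r>
3. deliver 2→0:  <0:prim v0 r>
4. deliver 0→1:  <1:back v0 r>
5. deliver 1→0:  nop
6. timeout(1):  <1:prim v1 r>
7. deliver 1→2:  <2:back v1 r>
8. deliver 2→1:  nop
9. deliver 2→1:  nop

1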